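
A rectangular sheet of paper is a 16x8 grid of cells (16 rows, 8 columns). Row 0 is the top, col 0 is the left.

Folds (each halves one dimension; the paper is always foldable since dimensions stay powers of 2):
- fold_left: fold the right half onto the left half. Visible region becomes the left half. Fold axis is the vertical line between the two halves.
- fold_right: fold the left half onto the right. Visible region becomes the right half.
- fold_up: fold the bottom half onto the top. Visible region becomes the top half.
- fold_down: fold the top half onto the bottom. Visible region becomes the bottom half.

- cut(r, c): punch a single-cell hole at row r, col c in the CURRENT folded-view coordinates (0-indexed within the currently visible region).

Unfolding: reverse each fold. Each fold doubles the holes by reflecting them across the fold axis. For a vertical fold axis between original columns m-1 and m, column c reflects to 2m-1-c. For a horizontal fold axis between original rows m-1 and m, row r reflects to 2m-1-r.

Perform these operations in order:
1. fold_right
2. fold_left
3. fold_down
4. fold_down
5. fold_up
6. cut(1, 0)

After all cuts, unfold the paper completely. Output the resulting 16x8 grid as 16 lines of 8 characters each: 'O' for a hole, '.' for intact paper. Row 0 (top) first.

Op 1 fold_right: fold axis v@4; visible region now rows[0,16) x cols[4,8) = 16x4
Op 2 fold_left: fold axis v@6; visible region now rows[0,16) x cols[4,6) = 16x2
Op 3 fold_down: fold axis h@8; visible region now rows[8,16) x cols[4,6) = 8x2
Op 4 fold_down: fold axis h@12; visible region now rows[12,16) x cols[4,6) = 4x2
Op 5 fold_up: fold axis h@14; visible region now rows[12,14) x cols[4,6) = 2x2
Op 6 cut(1, 0): punch at orig (13,4); cuts so far [(13, 4)]; region rows[12,14) x cols[4,6) = 2x2
Unfold 1 (reflect across h@14): 2 holes -> [(13, 4), (14, 4)]
Unfold 2 (reflect across h@12): 4 holes -> [(9, 4), (10, 4), (13, 4), (14, 4)]
Unfold 3 (reflect across h@8): 8 holes -> [(1, 4), (2, 4), (5, 4), (6, 4), (9, 4), (10, 4), (13, 4), (14, 4)]
Unfold 4 (reflect across v@6): 16 holes -> [(1, 4), (1, 7), (2, 4), (2, 7), (5, 4), (5, 7), (6, 4), (6, 7), (9, 4), (9, 7), (10, 4), (10, 7), (13, 4), (13, 7), (14, 4), (14, 7)]
Unfold 5 (reflect across v@4): 32 holes -> [(1, 0), (1, 3), (1, 4), (1, 7), (2, 0), (2, 3), (2, 4), (2, 7), (5, 0), (5, 3), (5, 4), (5, 7), (6, 0), (6, 3), (6, 4), (6, 7), (9, 0), (9, 3), (9, 4), (9, 7), (10, 0), (10, 3), (10, 4), (10, 7), (13, 0), (13, 3), (13, 4), (13, 7), (14, 0), (14, 3), (14, 4), (14, 7)]

Answer: ........
O..OO..O
O..OO..O
........
........
O..OO..O
O..OO..O
........
........
O..OO..O
O..OO..O
........
........
O..OO..O
O..OO..O
........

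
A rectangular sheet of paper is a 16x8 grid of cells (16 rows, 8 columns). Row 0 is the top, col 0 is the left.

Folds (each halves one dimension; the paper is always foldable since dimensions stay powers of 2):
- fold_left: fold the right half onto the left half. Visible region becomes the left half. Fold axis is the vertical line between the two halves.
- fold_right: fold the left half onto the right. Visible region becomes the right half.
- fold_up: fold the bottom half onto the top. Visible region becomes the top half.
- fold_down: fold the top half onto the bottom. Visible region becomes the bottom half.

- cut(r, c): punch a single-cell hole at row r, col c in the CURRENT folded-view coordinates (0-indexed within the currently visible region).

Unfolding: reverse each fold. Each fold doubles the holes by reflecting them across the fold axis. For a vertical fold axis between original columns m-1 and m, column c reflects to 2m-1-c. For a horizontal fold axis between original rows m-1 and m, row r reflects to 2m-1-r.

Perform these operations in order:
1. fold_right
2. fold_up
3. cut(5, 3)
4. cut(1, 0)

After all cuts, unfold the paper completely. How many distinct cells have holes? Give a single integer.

Answer: 8

Derivation:
Op 1 fold_right: fold axis v@4; visible region now rows[0,16) x cols[4,8) = 16x4
Op 2 fold_up: fold axis h@8; visible region now rows[0,8) x cols[4,8) = 8x4
Op 3 cut(5, 3): punch at orig (5,7); cuts so far [(5, 7)]; region rows[0,8) x cols[4,8) = 8x4
Op 4 cut(1, 0): punch at orig (1,4); cuts so far [(1, 4), (5, 7)]; region rows[0,8) x cols[4,8) = 8x4
Unfold 1 (reflect across h@8): 4 holes -> [(1, 4), (5, 7), (10, 7), (14, 4)]
Unfold 2 (reflect across v@4): 8 holes -> [(1, 3), (1, 4), (5, 0), (5, 7), (10, 0), (10, 7), (14, 3), (14, 4)]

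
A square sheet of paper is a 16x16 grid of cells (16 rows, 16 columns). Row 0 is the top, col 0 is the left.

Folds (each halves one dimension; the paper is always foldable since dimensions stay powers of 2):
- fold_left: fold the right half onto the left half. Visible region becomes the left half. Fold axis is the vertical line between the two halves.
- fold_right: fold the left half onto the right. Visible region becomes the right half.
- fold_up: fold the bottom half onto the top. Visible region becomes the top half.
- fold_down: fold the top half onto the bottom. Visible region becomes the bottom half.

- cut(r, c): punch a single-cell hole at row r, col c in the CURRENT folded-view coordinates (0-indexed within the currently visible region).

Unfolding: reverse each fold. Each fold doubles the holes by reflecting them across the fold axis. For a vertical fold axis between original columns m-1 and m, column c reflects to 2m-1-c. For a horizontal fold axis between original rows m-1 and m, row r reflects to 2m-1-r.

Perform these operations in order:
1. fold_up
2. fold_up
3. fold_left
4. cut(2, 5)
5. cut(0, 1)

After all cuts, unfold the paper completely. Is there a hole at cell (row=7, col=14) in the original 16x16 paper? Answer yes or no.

Op 1 fold_up: fold axis h@8; visible region now rows[0,8) x cols[0,16) = 8x16
Op 2 fold_up: fold axis h@4; visible region now rows[0,4) x cols[0,16) = 4x16
Op 3 fold_left: fold axis v@8; visible region now rows[0,4) x cols[0,8) = 4x8
Op 4 cut(2, 5): punch at orig (2,5); cuts so far [(2, 5)]; region rows[0,4) x cols[0,8) = 4x8
Op 5 cut(0, 1): punch at orig (0,1); cuts so far [(0, 1), (2, 5)]; region rows[0,4) x cols[0,8) = 4x8
Unfold 1 (reflect across v@8): 4 holes -> [(0, 1), (0, 14), (2, 5), (2, 10)]
Unfold 2 (reflect across h@4): 8 holes -> [(0, 1), (0, 14), (2, 5), (2, 10), (5, 5), (5, 10), (7, 1), (7, 14)]
Unfold 3 (reflect across h@8): 16 holes -> [(0, 1), (0, 14), (2, 5), (2, 10), (5, 5), (5, 10), (7, 1), (7, 14), (8, 1), (8, 14), (10, 5), (10, 10), (13, 5), (13, 10), (15, 1), (15, 14)]
Holes: [(0, 1), (0, 14), (2, 5), (2, 10), (5, 5), (5, 10), (7, 1), (7, 14), (8, 1), (8, 14), (10, 5), (10, 10), (13, 5), (13, 10), (15, 1), (15, 14)]

Answer: yes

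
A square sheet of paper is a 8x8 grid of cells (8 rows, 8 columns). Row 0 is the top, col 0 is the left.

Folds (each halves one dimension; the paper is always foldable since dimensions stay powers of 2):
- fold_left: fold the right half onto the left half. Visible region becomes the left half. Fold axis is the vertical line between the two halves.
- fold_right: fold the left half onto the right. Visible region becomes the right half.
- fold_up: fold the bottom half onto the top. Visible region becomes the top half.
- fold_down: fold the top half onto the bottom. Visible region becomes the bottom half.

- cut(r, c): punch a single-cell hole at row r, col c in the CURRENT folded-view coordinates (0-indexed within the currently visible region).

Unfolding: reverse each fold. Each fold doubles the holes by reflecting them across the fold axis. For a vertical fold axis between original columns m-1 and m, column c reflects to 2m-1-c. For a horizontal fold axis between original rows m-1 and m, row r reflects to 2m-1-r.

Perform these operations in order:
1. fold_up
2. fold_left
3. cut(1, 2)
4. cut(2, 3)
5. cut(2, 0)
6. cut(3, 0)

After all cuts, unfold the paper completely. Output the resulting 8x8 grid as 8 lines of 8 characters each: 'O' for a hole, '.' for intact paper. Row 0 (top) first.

Op 1 fold_up: fold axis h@4; visible region now rows[0,4) x cols[0,8) = 4x8
Op 2 fold_left: fold axis v@4; visible region now rows[0,4) x cols[0,4) = 4x4
Op 3 cut(1, 2): punch at orig (1,2); cuts so far [(1, 2)]; region rows[0,4) x cols[0,4) = 4x4
Op 4 cut(2, 3): punch at orig (2,3); cuts so far [(1, 2), (2, 3)]; region rows[0,4) x cols[0,4) = 4x4
Op 5 cut(2, 0): punch at orig (2,0); cuts so far [(1, 2), (2, 0), (2, 3)]; region rows[0,4) x cols[0,4) = 4x4
Op 6 cut(3, 0): punch at orig (3,0); cuts so far [(1, 2), (2, 0), (2, 3), (3, 0)]; region rows[0,4) x cols[0,4) = 4x4
Unfold 1 (reflect across v@4): 8 holes -> [(1, 2), (1, 5), (2, 0), (2, 3), (2, 4), (2, 7), (3, 0), (3, 7)]
Unfold 2 (reflect across h@4): 16 holes -> [(1, 2), (1, 5), (2, 0), (2, 3), (2, 4), (2, 7), (3, 0), (3, 7), (4, 0), (4, 7), (5, 0), (5, 3), (5, 4), (5, 7), (6, 2), (6, 5)]

Answer: ........
..O..O..
O..OO..O
O......O
O......O
O..OO..O
..O..O..
........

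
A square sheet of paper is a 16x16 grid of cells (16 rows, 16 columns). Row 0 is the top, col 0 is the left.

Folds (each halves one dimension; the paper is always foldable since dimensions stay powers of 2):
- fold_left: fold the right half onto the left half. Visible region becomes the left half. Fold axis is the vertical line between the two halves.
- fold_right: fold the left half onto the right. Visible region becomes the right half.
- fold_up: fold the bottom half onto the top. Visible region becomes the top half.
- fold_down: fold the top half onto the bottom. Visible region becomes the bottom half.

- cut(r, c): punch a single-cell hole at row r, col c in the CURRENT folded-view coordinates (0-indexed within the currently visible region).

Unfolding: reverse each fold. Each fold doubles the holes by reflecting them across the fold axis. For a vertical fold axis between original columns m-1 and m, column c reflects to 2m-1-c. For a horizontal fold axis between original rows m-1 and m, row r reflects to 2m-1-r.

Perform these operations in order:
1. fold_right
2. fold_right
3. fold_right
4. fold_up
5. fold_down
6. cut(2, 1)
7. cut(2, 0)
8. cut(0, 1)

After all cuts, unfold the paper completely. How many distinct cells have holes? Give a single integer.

Answer: 96

Derivation:
Op 1 fold_right: fold axis v@8; visible region now rows[0,16) x cols[8,16) = 16x8
Op 2 fold_right: fold axis v@12; visible region now rows[0,16) x cols[12,16) = 16x4
Op 3 fold_right: fold axis v@14; visible region now rows[0,16) x cols[14,16) = 16x2
Op 4 fold_up: fold axis h@8; visible region now rows[0,8) x cols[14,16) = 8x2
Op 5 fold_down: fold axis h@4; visible region now rows[4,8) x cols[14,16) = 4x2
Op 6 cut(2, 1): punch at orig (6,15); cuts so far [(6, 15)]; region rows[4,8) x cols[14,16) = 4x2
Op 7 cut(2, 0): punch at orig (6,14); cuts so far [(6, 14), (6, 15)]; region rows[4,8) x cols[14,16) = 4x2
Op 8 cut(0, 1): punch at orig (4,15); cuts so far [(4, 15), (6, 14), (6, 15)]; region rows[4,8) x cols[14,16) = 4x2
Unfold 1 (reflect across h@4): 6 holes -> [(1, 14), (1, 15), (3, 15), (4, 15), (6, 14), (6, 15)]
Unfold 2 (reflect across h@8): 12 holes -> [(1, 14), (1, 15), (3, 15), (4, 15), (6, 14), (6, 15), (9, 14), (9, 15), (11, 15), (12, 15), (14, 14), (14, 15)]
Unfold 3 (reflect across v@14): 24 holes -> [(1, 12), (1, 13), (1, 14), (1, 15), (3, 12), (3, 15), (4, 12), (4, 15), (6, 12), (6, 13), (6, 14), (6, 15), (9, 12), (9, 13), (9, 14), (9, 15), (11, 12), (11, 15), (12, 12), (12, 15), (14, 12), (14, 13), (14, 14), (14, 15)]
Unfold 4 (reflect across v@12): 48 holes -> [(1, 8), (1, 9), (1, 10), (1, 11), (1, 12), (1, 13), (1, 14), (1, 15), (3, 8), (3, 11), (3, 12), (3, 15), (4, 8), (4, 11), (4, 12), (4, 15), (6, 8), (6, 9), (6, 10), (6, 11), (6, 12), (6, 13), (6, 14), (6, 15), (9, 8), (9, 9), (9, 10), (9, 11), (9, 12), (9, 13), (9, 14), (9, 15), (11, 8), (11, 11), (11, 12), (11, 15), (12, 8), (12, 11), (12, 12), (12, 15), (14, 8), (14, 9), (14, 10), (14, 11), (14, 12), (14, 13), (14, 14), (14, 15)]
Unfold 5 (reflect across v@8): 96 holes -> [(1, 0), (1, 1), (1, 2), (1, 3), (1, 4), (1, 5), (1, 6), (1, 7), (1, 8), (1, 9), (1, 10), (1, 11), (1, 12), (1, 13), (1, 14), (1, 15), (3, 0), (3, 3), (3, 4), (3, 7), (3, 8), (3, 11), (3, 12), (3, 15), (4, 0), (4, 3), (4, 4), (4, 7), (4, 8), (4, 11), (4, 12), (4, 15), (6, 0), (6, 1), (6, 2), (6, 3), (6, 4), (6, 5), (6, 6), (6, 7), (6, 8), (6, 9), (6, 10), (6, 11), (6, 12), (6, 13), (6, 14), (6, 15), (9, 0), (9, 1), (9, 2), (9, 3), (9, 4), (9, 5), (9, 6), (9, 7), (9, 8), (9, 9), (9, 10), (9, 11), (9, 12), (9, 13), (9, 14), (9, 15), (11, 0), (11, 3), (11, 4), (11, 7), (11, 8), (11, 11), (11, 12), (11, 15), (12, 0), (12, 3), (12, 4), (12, 7), (12, 8), (12, 11), (12, 12), (12, 15), (14, 0), (14, 1), (14, 2), (14, 3), (14, 4), (14, 5), (14, 6), (14, 7), (14, 8), (14, 9), (14, 10), (14, 11), (14, 12), (14, 13), (14, 14), (14, 15)]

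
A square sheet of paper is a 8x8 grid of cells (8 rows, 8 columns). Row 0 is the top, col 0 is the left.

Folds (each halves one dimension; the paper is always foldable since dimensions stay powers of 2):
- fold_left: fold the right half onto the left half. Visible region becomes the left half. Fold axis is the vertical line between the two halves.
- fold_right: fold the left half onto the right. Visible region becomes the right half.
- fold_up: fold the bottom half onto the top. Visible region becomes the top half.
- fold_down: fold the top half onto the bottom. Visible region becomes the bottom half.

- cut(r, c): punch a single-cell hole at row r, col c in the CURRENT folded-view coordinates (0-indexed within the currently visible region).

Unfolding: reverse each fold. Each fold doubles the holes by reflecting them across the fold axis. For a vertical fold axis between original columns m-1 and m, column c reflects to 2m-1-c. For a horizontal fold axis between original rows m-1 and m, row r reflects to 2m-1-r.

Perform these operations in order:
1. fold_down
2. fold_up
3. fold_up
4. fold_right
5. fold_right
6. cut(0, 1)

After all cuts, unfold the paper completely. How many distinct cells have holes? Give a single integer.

Op 1 fold_down: fold axis h@4; visible region now rows[4,8) x cols[0,8) = 4x8
Op 2 fold_up: fold axis h@6; visible region now rows[4,6) x cols[0,8) = 2x8
Op 3 fold_up: fold axis h@5; visible region now rows[4,5) x cols[0,8) = 1x8
Op 4 fold_right: fold axis v@4; visible region now rows[4,5) x cols[4,8) = 1x4
Op 5 fold_right: fold axis v@6; visible region now rows[4,5) x cols[6,8) = 1x2
Op 6 cut(0, 1): punch at orig (4,7); cuts so far [(4, 7)]; region rows[4,5) x cols[6,8) = 1x2
Unfold 1 (reflect across v@6): 2 holes -> [(4, 4), (4, 7)]
Unfold 2 (reflect across v@4): 4 holes -> [(4, 0), (4, 3), (4, 4), (4, 7)]
Unfold 3 (reflect across h@5): 8 holes -> [(4, 0), (4, 3), (4, 4), (4, 7), (5, 0), (5, 3), (5, 4), (5, 7)]
Unfold 4 (reflect across h@6): 16 holes -> [(4, 0), (4, 3), (4, 4), (4, 7), (5, 0), (5, 3), (5, 4), (5, 7), (6, 0), (6, 3), (6, 4), (6, 7), (7, 0), (7, 3), (7, 4), (7, 7)]
Unfold 5 (reflect across h@4): 32 holes -> [(0, 0), (0, 3), (0, 4), (0, 7), (1, 0), (1, 3), (1, 4), (1, 7), (2, 0), (2, 3), (2, 4), (2, 7), (3, 0), (3, 3), (3, 4), (3, 7), (4, 0), (4, 3), (4, 4), (4, 7), (5, 0), (5, 3), (5, 4), (5, 7), (6, 0), (6, 3), (6, 4), (6, 7), (7, 0), (7, 3), (7, 4), (7, 7)]

Answer: 32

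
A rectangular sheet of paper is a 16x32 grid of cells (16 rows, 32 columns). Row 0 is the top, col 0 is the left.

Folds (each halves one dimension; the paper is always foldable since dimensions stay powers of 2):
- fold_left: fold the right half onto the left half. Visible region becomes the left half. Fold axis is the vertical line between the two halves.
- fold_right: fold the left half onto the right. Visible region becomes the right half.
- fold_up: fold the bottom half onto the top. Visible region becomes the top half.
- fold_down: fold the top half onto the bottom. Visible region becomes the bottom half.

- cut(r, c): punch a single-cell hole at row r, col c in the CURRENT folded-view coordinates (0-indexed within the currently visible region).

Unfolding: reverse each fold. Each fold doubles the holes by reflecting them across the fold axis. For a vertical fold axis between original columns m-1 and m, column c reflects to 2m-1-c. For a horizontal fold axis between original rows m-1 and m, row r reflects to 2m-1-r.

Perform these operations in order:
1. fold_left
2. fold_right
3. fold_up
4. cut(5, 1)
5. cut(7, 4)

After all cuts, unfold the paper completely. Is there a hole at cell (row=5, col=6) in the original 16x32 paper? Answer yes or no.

Answer: yes

Derivation:
Op 1 fold_left: fold axis v@16; visible region now rows[0,16) x cols[0,16) = 16x16
Op 2 fold_right: fold axis v@8; visible region now rows[0,16) x cols[8,16) = 16x8
Op 3 fold_up: fold axis h@8; visible region now rows[0,8) x cols[8,16) = 8x8
Op 4 cut(5, 1): punch at orig (5,9); cuts so far [(5, 9)]; region rows[0,8) x cols[8,16) = 8x8
Op 5 cut(7, 4): punch at orig (7,12); cuts so far [(5, 9), (7, 12)]; region rows[0,8) x cols[8,16) = 8x8
Unfold 1 (reflect across h@8): 4 holes -> [(5, 9), (7, 12), (8, 12), (10, 9)]
Unfold 2 (reflect across v@8): 8 holes -> [(5, 6), (5, 9), (7, 3), (7, 12), (8, 3), (8, 12), (10, 6), (10, 9)]
Unfold 3 (reflect across v@16): 16 holes -> [(5, 6), (5, 9), (5, 22), (5, 25), (7, 3), (7, 12), (7, 19), (7, 28), (8, 3), (8, 12), (8, 19), (8, 28), (10, 6), (10, 9), (10, 22), (10, 25)]
Holes: [(5, 6), (5, 9), (5, 22), (5, 25), (7, 3), (7, 12), (7, 19), (7, 28), (8, 3), (8, 12), (8, 19), (8, 28), (10, 6), (10, 9), (10, 22), (10, 25)]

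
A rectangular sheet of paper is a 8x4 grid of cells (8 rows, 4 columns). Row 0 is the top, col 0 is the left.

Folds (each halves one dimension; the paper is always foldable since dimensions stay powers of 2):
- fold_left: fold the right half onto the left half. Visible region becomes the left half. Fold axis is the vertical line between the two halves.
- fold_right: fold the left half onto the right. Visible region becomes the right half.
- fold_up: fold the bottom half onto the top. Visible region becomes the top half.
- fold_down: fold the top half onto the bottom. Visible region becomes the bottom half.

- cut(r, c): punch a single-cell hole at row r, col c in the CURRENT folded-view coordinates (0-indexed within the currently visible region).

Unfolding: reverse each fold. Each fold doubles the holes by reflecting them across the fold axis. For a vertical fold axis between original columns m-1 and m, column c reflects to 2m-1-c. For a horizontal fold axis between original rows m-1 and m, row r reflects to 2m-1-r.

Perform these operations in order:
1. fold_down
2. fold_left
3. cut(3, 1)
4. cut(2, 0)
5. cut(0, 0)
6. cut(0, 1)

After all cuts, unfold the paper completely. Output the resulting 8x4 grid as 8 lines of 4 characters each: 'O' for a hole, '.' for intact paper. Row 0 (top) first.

Answer: .OO.
O..O
....
OOOO
OOOO
....
O..O
.OO.

Derivation:
Op 1 fold_down: fold axis h@4; visible region now rows[4,8) x cols[0,4) = 4x4
Op 2 fold_left: fold axis v@2; visible region now rows[4,8) x cols[0,2) = 4x2
Op 3 cut(3, 1): punch at orig (7,1); cuts so far [(7, 1)]; region rows[4,8) x cols[0,2) = 4x2
Op 4 cut(2, 0): punch at orig (6,0); cuts so far [(6, 0), (7, 1)]; region rows[4,8) x cols[0,2) = 4x2
Op 5 cut(0, 0): punch at orig (4,0); cuts so far [(4, 0), (6, 0), (7, 1)]; region rows[4,8) x cols[0,2) = 4x2
Op 6 cut(0, 1): punch at orig (4,1); cuts so far [(4, 0), (4, 1), (6, 0), (7, 1)]; region rows[4,8) x cols[0,2) = 4x2
Unfold 1 (reflect across v@2): 8 holes -> [(4, 0), (4, 1), (4, 2), (4, 3), (6, 0), (6, 3), (7, 1), (7, 2)]
Unfold 2 (reflect across h@4): 16 holes -> [(0, 1), (0, 2), (1, 0), (1, 3), (3, 0), (3, 1), (3, 2), (3, 3), (4, 0), (4, 1), (4, 2), (4, 3), (6, 0), (6, 3), (7, 1), (7, 2)]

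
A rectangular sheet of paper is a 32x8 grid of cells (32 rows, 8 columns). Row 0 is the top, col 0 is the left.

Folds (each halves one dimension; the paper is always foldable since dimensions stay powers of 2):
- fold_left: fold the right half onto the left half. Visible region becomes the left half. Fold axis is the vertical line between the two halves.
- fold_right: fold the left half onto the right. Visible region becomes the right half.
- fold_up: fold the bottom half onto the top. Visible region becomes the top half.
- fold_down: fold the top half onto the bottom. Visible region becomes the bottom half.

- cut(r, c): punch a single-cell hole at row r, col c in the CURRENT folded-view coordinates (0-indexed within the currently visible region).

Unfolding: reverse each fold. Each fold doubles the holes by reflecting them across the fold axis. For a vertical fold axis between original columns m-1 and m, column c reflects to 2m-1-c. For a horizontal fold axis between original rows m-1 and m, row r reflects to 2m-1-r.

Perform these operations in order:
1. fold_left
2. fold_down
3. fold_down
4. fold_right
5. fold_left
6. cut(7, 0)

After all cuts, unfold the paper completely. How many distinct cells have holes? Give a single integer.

Op 1 fold_left: fold axis v@4; visible region now rows[0,32) x cols[0,4) = 32x4
Op 2 fold_down: fold axis h@16; visible region now rows[16,32) x cols[0,4) = 16x4
Op 3 fold_down: fold axis h@24; visible region now rows[24,32) x cols[0,4) = 8x4
Op 4 fold_right: fold axis v@2; visible region now rows[24,32) x cols[2,4) = 8x2
Op 5 fold_left: fold axis v@3; visible region now rows[24,32) x cols[2,3) = 8x1
Op 6 cut(7, 0): punch at orig (31,2); cuts so far [(31, 2)]; region rows[24,32) x cols[2,3) = 8x1
Unfold 1 (reflect across v@3): 2 holes -> [(31, 2), (31, 3)]
Unfold 2 (reflect across v@2): 4 holes -> [(31, 0), (31, 1), (31, 2), (31, 3)]
Unfold 3 (reflect across h@24): 8 holes -> [(16, 0), (16, 1), (16, 2), (16, 3), (31, 0), (31, 1), (31, 2), (31, 3)]
Unfold 4 (reflect across h@16): 16 holes -> [(0, 0), (0, 1), (0, 2), (0, 3), (15, 0), (15, 1), (15, 2), (15, 3), (16, 0), (16, 1), (16, 2), (16, 3), (31, 0), (31, 1), (31, 2), (31, 3)]
Unfold 5 (reflect across v@4): 32 holes -> [(0, 0), (0, 1), (0, 2), (0, 3), (0, 4), (0, 5), (0, 6), (0, 7), (15, 0), (15, 1), (15, 2), (15, 3), (15, 4), (15, 5), (15, 6), (15, 7), (16, 0), (16, 1), (16, 2), (16, 3), (16, 4), (16, 5), (16, 6), (16, 7), (31, 0), (31, 1), (31, 2), (31, 3), (31, 4), (31, 5), (31, 6), (31, 7)]

Answer: 32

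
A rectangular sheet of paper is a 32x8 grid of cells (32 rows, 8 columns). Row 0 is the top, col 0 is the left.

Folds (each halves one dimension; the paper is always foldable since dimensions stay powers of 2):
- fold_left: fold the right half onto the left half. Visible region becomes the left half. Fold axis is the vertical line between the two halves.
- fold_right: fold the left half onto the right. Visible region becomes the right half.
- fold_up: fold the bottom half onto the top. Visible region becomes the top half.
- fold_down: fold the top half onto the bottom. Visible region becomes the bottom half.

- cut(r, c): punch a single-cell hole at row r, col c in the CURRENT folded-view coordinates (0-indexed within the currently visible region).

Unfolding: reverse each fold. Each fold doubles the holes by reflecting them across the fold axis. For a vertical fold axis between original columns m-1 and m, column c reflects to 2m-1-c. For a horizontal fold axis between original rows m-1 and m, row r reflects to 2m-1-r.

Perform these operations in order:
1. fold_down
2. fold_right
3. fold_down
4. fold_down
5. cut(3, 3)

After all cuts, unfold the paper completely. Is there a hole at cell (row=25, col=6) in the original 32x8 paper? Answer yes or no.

Op 1 fold_down: fold axis h@16; visible region now rows[16,32) x cols[0,8) = 16x8
Op 2 fold_right: fold axis v@4; visible region now rows[16,32) x cols[4,8) = 16x4
Op 3 fold_down: fold axis h@24; visible region now rows[24,32) x cols[4,8) = 8x4
Op 4 fold_down: fold axis h@28; visible region now rows[28,32) x cols[4,8) = 4x4
Op 5 cut(3, 3): punch at orig (31,7); cuts so far [(31, 7)]; region rows[28,32) x cols[4,8) = 4x4
Unfold 1 (reflect across h@28): 2 holes -> [(24, 7), (31, 7)]
Unfold 2 (reflect across h@24): 4 holes -> [(16, 7), (23, 7), (24, 7), (31, 7)]
Unfold 3 (reflect across v@4): 8 holes -> [(16, 0), (16, 7), (23, 0), (23, 7), (24, 0), (24, 7), (31, 0), (31, 7)]
Unfold 4 (reflect across h@16): 16 holes -> [(0, 0), (0, 7), (7, 0), (7, 7), (8, 0), (8, 7), (15, 0), (15, 7), (16, 0), (16, 7), (23, 0), (23, 7), (24, 0), (24, 7), (31, 0), (31, 7)]
Holes: [(0, 0), (0, 7), (7, 0), (7, 7), (8, 0), (8, 7), (15, 0), (15, 7), (16, 0), (16, 7), (23, 0), (23, 7), (24, 0), (24, 7), (31, 0), (31, 7)]

Answer: no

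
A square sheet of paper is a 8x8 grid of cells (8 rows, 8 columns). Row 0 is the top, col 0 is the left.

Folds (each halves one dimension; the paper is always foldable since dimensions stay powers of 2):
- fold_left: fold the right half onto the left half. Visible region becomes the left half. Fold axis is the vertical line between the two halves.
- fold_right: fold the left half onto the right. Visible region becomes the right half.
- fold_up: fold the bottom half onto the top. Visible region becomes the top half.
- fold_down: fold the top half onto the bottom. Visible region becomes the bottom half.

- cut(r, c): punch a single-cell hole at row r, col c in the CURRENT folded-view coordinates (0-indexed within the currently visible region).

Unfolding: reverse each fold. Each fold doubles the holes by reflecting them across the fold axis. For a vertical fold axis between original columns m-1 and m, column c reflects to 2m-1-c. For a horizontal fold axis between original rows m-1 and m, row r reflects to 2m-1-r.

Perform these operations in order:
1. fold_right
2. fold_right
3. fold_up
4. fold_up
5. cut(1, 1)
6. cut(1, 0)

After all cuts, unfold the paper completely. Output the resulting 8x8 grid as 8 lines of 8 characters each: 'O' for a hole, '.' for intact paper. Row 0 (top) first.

Op 1 fold_right: fold axis v@4; visible region now rows[0,8) x cols[4,8) = 8x4
Op 2 fold_right: fold axis v@6; visible region now rows[0,8) x cols[6,8) = 8x2
Op 3 fold_up: fold axis h@4; visible region now rows[0,4) x cols[6,8) = 4x2
Op 4 fold_up: fold axis h@2; visible region now rows[0,2) x cols[6,8) = 2x2
Op 5 cut(1, 1): punch at orig (1,7); cuts so far [(1, 7)]; region rows[0,2) x cols[6,8) = 2x2
Op 6 cut(1, 0): punch at orig (1,6); cuts so far [(1, 6), (1, 7)]; region rows[0,2) x cols[6,8) = 2x2
Unfold 1 (reflect across h@2): 4 holes -> [(1, 6), (1, 7), (2, 6), (2, 7)]
Unfold 2 (reflect across h@4): 8 holes -> [(1, 6), (1, 7), (2, 6), (2, 7), (5, 6), (5, 7), (6, 6), (6, 7)]
Unfold 3 (reflect across v@6): 16 holes -> [(1, 4), (1, 5), (1, 6), (1, 7), (2, 4), (2, 5), (2, 6), (2, 7), (5, 4), (5, 5), (5, 6), (5, 7), (6, 4), (6, 5), (6, 6), (6, 7)]
Unfold 4 (reflect across v@4): 32 holes -> [(1, 0), (1, 1), (1, 2), (1, 3), (1, 4), (1, 5), (1, 6), (1, 7), (2, 0), (2, 1), (2, 2), (2, 3), (2, 4), (2, 5), (2, 6), (2, 7), (5, 0), (5, 1), (5, 2), (5, 3), (5, 4), (5, 5), (5, 6), (5, 7), (6, 0), (6, 1), (6, 2), (6, 3), (6, 4), (6, 5), (6, 6), (6, 7)]

Answer: ........
OOOOOOOO
OOOOOOOO
........
........
OOOOOOOO
OOOOOOOO
........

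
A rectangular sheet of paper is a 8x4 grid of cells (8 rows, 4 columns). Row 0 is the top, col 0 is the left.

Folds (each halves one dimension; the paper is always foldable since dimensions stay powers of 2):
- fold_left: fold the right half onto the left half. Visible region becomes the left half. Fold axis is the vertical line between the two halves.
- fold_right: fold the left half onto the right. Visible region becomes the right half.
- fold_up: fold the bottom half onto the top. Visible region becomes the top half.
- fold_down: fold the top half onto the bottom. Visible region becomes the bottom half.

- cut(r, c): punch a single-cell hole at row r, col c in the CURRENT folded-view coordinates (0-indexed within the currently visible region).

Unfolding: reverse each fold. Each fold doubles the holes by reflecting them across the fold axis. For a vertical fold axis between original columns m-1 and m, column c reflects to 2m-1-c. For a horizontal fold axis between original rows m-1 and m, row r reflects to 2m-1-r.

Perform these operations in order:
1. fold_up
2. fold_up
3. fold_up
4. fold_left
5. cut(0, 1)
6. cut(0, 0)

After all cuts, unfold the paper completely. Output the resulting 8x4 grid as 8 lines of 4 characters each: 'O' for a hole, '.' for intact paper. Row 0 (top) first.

Op 1 fold_up: fold axis h@4; visible region now rows[0,4) x cols[0,4) = 4x4
Op 2 fold_up: fold axis h@2; visible region now rows[0,2) x cols[0,4) = 2x4
Op 3 fold_up: fold axis h@1; visible region now rows[0,1) x cols[0,4) = 1x4
Op 4 fold_left: fold axis v@2; visible region now rows[0,1) x cols[0,2) = 1x2
Op 5 cut(0, 1): punch at orig (0,1); cuts so far [(0, 1)]; region rows[0,1) x cols[0,2) = 1x2
Op 6 cut(0, 0): punch at orig (0,0); cuts so far [(0, 0), (0, 1)]; region rows[0,1) x cols[0,2) = 1x2
Unfold 1 (reflect across v@2): 4 holes -> [(0, 0), (0, 1), (0, 2), (0, 3)]
Unfold 2 (reflect across h@1): 8 holes -> [(0, 0), (0, 1), (0, 2), (0, 3), (1, 0), (1, 1), (1, 2), (1, 3)]
Unfold 3 (reflect across h@2): 16 holes -> [(0, 0), (0, 1), (0, 2), (0, 3), (1, 0), (1, 1), (1, 2), (1, 3), (2, 0), (2, 1), (2, 2), (2, 3), (3, 0), (3, 1), (3, 2), (3, 3)]
Unfold 4 (reflect across h@4): 32 holes -> [(0, 0), (0, 1), (0, 2), (0, 3), (1, 0), (1, 1), (1, 2), (1, 3), (2, 0), (2, 1), (2, 2), (2, 3), (3, 0), (3, 1), (3, 2), (3, 3), (4, 0), (4, 1), (4, 2), (4, 3), (5, 0), (5, 1), (5, 2), (5, 3), (6, 0), (6, 1), (6, 2), (6, 3), (7, 0), (7, 1), (7, 2), (7, 3)]

Answer: OOOO
OOOO
OOOO
OOOO
OOOO
OOOO
OOOO
OOOO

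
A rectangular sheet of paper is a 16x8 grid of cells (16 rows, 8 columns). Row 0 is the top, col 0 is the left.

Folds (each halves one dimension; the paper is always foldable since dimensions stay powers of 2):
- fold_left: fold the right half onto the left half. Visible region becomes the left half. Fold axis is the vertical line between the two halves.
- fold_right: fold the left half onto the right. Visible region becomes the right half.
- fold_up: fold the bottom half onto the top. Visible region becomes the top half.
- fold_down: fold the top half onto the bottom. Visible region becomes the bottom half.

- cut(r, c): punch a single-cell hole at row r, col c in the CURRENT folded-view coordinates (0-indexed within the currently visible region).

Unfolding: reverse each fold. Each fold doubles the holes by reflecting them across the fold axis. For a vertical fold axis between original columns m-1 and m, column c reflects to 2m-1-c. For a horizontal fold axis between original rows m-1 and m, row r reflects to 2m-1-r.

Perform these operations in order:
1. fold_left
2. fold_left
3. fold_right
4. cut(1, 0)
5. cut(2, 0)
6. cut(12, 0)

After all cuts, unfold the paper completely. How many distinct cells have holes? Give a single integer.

Op 1 fold_left: fold axis v@4; visible region now rows[0,16) x cols[0,4) = 16x4
Op 2 fold_left: fold axis v@2; visible region now rows[0,16) x cols[0,2) = 16x2
Op 3 fold_right: fold axis v@1; visible region now rows[0,16) x cols[1,2) = 16x1
Op 4 cut(1, 0): punch at orig (1,1); cuts so far [(1, 1)]; region rows[0,16) x cols[1,2) = 16x1
Op 5 cut(2, 0): punch at orig (2,1); cuts so far [(1, 1), (2, 1)]; region rows[0,16) x cols[1,2) = 16x1
Op 6 cut(12, 0): punch at orig (12,1); cuts so far [(1, 1), (2, 1), (12, 1)]; region rows[0,16) x cols[1,2) = 16x1
Unfold 1 (reflect across v@1): 6 holes -> [(1, 0), (1, 1), (2, 0), (2, 1), (12, 0), (12, 1)]
Unfold 2 (reflect across v@2): 12 holes -> [(1, 0), (1, 1), (1, 2), (1, 3), (2, 0), (2, 1), (2, 2), (2, 3), (12, 0), (12, 1), (12, 2), (12, 3)]
Unfold 3 (reflect across v@4): 24 holes -> [(1, 0), (1, 1), (1, 2), (1, 3), (1, 4), (1, 5), (1, 6), (1, 7), (2, 0), (2, 1), (2, 2), (2, 3), (2, 4), (2, 5), (2, 6), (2, 7), (12, 0), (12, 1), (12, 2), (12, 3), (12, 4), (12, 5), (12, 6), (12, 7)]

Answer: 24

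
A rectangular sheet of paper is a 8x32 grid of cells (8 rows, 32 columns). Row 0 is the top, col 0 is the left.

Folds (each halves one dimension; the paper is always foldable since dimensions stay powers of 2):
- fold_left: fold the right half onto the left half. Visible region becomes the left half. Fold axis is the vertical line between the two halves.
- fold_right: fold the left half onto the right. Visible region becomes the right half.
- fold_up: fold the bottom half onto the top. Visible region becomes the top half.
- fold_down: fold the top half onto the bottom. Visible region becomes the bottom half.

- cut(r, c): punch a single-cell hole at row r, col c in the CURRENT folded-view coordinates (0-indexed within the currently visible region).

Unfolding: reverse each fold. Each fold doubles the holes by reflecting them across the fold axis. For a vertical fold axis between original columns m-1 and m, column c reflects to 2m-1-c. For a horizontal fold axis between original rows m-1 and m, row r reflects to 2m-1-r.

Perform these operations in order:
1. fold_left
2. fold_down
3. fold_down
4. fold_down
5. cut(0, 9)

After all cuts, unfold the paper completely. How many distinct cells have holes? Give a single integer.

Op 1 fold_left: fold axis v@16; visible region now rows[0,8) x cols[0,16) = 8x16
Op 2 fold_down: fold axis h@4; visible region now rows[4,8) x cols[0,16) = 4x16
Op 3 fold_down: fold axis h@6; visible region now rows[6,8) x cols[0,16) = 2x16
Op 4 fold_down: fold axis h@7; visible region now rows[7,8) x cols[0,16) = 1x16
Op 5 cut(0, 9): punch at orig (7,9); cuts so far [(7, 9)]; region rows[7,8) x cols[0,16) = 1x16
Unfold 1 (reflect across h@7): 2 holes -> [(6, 9), (7, 9)]
Unfold 2 (reflect across h@6): 4 holes -> [(4, 9), (5, 9), (6, 9), (7, 9)]
Unfold 3 (reflect across h@4): 8 holes -> [(0, 9), (1, 9), (2, 9), (3, 9), (4, 9), (5, 9), (6, 9), (7, 9)]
Unfold 4 (reflect across v@16): 16 holes -> [(0, 9), (0, 22), (1, 9), (1, 22), (2, 9), (2, 22), (3, 9), (3, 22), (4, 9), (4, 22), (5, 9), (5, 22), (6, 9), (6, 22), (7, 9), (7, 22)]

Answer: 16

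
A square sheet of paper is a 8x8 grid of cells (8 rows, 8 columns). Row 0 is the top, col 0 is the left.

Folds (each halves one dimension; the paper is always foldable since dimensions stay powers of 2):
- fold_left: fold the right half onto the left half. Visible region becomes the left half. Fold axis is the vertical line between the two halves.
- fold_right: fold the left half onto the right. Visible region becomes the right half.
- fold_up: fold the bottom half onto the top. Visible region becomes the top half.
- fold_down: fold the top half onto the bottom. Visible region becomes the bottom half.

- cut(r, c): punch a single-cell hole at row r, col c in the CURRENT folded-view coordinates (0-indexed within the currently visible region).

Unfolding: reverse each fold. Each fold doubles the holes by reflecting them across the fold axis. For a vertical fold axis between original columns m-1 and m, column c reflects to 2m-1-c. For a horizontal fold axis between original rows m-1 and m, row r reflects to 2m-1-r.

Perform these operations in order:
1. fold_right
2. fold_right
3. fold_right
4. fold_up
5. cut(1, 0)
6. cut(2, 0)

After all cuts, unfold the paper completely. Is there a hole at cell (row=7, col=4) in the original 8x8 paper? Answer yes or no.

Op 1 fold_right: fold axis v@4; visible region now rows[0,8) x cols[4,8) = 8x4
Op 2 fold_right: fold axis v@6; visible region now rows[0,8) x cols[6,8) = 8x2
Op 3 fold_right: fold axis v@7; visible region now rows[0,8) x cols[7,8) = 8x1
Op 4 fold_up: fold axis h@4; visible region now rows[0,4) x cols[7,8) = 4x1
Op 5 cut(1, 0): punch at orig (1,7); cuts so far [(1, 7)]; region rows[0,4) x cols[7,8) = 4x1
Op 6 cut(2, 0): punch at orig (2,7); cuts so far [(1, 7), (2, 7)]; region rows[0,4) x cols[7,8) = 4x1
Unfold 1 (reflect across h@4): 4 holes -> [(1, 7), (2, 7), (5, 7), (6, 7)]
Unfold 2 (reflect across v@7): 8 holes -> [(1, 6), (1, 7), (2, 6), (2, 7), (5, 6), (5, 7), (6, 6), (6, 7)]
Unfold 3 (reflect across v@6): 16 holes -> [(1, 4), (1, 5), (1, 6), (1, 7), (2, 4), (2, 5), (2, 6), (2, 7), (5, 4), (5, 5), (5, 6), (5, 7), (6, 4), (6, 5), (6, 6), (6, 7)]
Unfold 4 (reflect across v@4): 32 holes -> [(1, 0), (1, 1), (1, 2), (1, 3), (1, 4), (1, 5), (1, 6), (1, 7), (2, 0), (2, 1), (2, 2), (2, 3), (2, 4), (2, 5), (2, 6), (2, 7), (5, 0), (5, 1), (5, 2), (5, 3), (5, 4), (5, 5), (5, 6), (5, 7), (6, 0), (6, 1), (6, 2), (6, 3), (6, 4), (6, 5), (6, 6), (6, 7)]
Holes: [(1, 0), (1, 1), (1, 2), (1, 3), (1, 4), (1, 5), (1, 6), (1, 7), (2, 0), (2, 1), (2, 2), (2, 3), (2, 4), (2, 5), (2, 6), (2, 7), (5, 0), (5, 1), (5, 2), (5, 3), (5, 4), (5, 5), (5, 6), (5, 7), (6, 0), (6, 1), (6, 2), (6, 3), (6, 4), (6, 5), (6, 6), (6, 7)]

Answer: no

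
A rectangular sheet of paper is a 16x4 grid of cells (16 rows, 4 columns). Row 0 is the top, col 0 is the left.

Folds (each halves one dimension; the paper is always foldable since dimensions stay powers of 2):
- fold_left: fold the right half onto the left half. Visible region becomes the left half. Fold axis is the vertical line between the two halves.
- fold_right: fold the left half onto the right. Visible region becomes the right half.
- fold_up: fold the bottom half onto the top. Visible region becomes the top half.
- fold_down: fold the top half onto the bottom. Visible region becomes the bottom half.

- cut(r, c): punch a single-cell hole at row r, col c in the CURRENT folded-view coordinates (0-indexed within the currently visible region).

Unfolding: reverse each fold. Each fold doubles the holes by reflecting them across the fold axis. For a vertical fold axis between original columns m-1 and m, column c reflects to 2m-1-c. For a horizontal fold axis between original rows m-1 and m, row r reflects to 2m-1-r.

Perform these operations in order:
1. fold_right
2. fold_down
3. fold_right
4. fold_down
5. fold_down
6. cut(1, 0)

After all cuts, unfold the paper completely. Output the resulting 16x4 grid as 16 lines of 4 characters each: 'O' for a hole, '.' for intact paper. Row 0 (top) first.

Answer: OOOO
....
....
OOOO
OOOO
....
....
OOOO
OOOO
....
....
OOOO
OOOO
....
....
OOOO

Derivation:
Op 1 fold_right: fold axis v@2; visible region now rows[0,16) x cols[2,4) = 16x2
Op 2 fold_down: fold axis h@8; visible region now rows[8,16) x cols[2,4) = 8x2
Op 3 fold_right: fold axis v@3; visible region now rows[8,16) x cols[3,4) = 8x1
Op 4 fold_down: fold axis h@12; visible region now rows[12,16) x cols[3,4) = 4x1
Op 5 fold_down: fold axis h@14; visible region now rows[14,16) x cols[3,4) = 2x1
Op 6 cut(1, 0): punch at orig (15,3); cuts so far [(15, 3)]; region rows[14,16) x cols[3,4) = 2x1
Unfold 1 (reflect across h@14): 2 holes -> [(12, 3), (15, 3)]
Unfold 2 (reflect across h@12): 4 holes -> [(8, 3), (11, 3), (12, 3), (15, 3)]
Unfold 3 (reflect across v@3): 8 holes -> [(8, 2), (8, 3), (11, 2), (11, 3), (12, 2), (12, 3), (15, 2), (15, 3)]
Unfold 4 (reflect across h@8): 16 holes -> [(0, 2), (0, 3), (3, 2), (3, 3), (4, 2), (4, 3), (7, 2), (7, 3), (8, 2), (8, 3), (11, 2), (11, 3), (12, 2), (12, 3), (15, 2), (15, 3)]
Unfold 5 (reflect across v@2): 32 holes -> [(0, 0), (0, 1), (0, 2), (0, 3), (3, 0), (3, 1), (3, 2), (3, 3), (4, 0), (4, 1), (4, 2), (4, 3), (7, 0), (7, 1), (7, 2), (7, 3), (8, 0), (8, 1), (8, 2), (8, 3), (11, 0), (11, 1), (11, 2), (11, 3), (12, 0), (12, 1), (12, 2), (12, 3), (15, 0), (15, 1), (15, 2), (15, 3)]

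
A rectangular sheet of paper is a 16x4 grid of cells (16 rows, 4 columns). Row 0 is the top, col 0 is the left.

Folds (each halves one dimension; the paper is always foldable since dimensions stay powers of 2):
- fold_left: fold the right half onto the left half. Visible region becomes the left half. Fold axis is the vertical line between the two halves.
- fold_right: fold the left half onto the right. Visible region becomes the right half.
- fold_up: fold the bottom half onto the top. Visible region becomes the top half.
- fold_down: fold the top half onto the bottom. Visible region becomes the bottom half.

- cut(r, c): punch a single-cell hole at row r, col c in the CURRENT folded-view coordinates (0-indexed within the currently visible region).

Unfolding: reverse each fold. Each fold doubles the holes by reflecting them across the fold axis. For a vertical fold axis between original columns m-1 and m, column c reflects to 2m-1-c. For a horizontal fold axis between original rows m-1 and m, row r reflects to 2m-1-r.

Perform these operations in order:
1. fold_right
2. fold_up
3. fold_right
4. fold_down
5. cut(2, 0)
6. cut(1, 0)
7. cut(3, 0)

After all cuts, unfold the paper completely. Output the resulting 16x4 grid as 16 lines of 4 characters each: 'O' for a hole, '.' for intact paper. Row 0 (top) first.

Answer: OOOO
OOOO
OOOO
....
....
OOOO
OOOO
OOOO
OOOO
OOOO
OOOO
....
....
OOOO
OOOO
OOOO

Derivation:
Op 1 fold_right: fold axis v@2; visible region now rows[0,16) x cols[2,4) = 16x2
Op 2 fold_up: fold axis h@8; visible region now rows[0,8) x cols[2,4) = 8x2
Op 3 fold_right: fold axis v@3; visible region now rows[0,8) x cols[3,4) = 8x1
Op 4 fold_down: fold axis h@4; visible region now rows[4,8) x cols[3,4) = 4x1
Op 5 cut(2, 0): punch at orig (6,3); cuts so far [(6, 3)]; region rows[4,8) x cols[3,4) = 4x1
Op 6 cut(1, 0): punch at orig (5,3); cuts so far [(5, 3), (6, 3)]; region rows[4,8) x cols[3,4) = 4x1
Op 7 cut(3, 0): punch at orig (7,3); cuts so far [(5, 3), (6, 3), (7, 3)]; region rows[4,8) x cols[3,4) = 4x1
Unfold 1 (reflect across h@4): 6 holes -> [(0, 3), (1, 3), (2, 3), (5, 3), (6, 3), (7, 3)]
Unfold 2 (reflect across v@3): 12 holes -> [(0, 2), (0, 3), (1, 2), (1, 3), (2, 2), (2, 3), (5, 2), (5, 3), (6, 2), (6, 3), (7, 2), (7, 3)]
Unfold 3 (reflect across h@8): 24 holes -> [(0, 2), (0, 3), (1, 2), (1, 3), (2, 2), (2, 3), (5, 2), (5, 3), (6, 2), (6, 3), (7, 2), (7, 3), (8, 2), (8, 3), (9, 2), (9, 3), (10, 2), (10, 3), (13, 2), (13, 3), (14, 2), (14, 3), (15, 2), (15, 3)]
Unfold 4 (reflect across v@2): 48 holes -> [(0, 0), (0, 1), (0, 2), (0, 3), (1, 0), (1, 1), (1, 2), (1, 3), (2, 0), (2, 1), (2, 2), (2, 3), (5, 0), (5, 1), (5, 2), (5, 3), (6, 0), (6, 1), (6, 2), (6, 3), (7, 0), (7, 1), (7, 2), (7, 3), (8, 0), (8, 1), (8, 2), (8, 3), (9, 0), (9, 1), (9, 2), (9, 3), (10, 0), (10, 1), (10, 2), (10, 3), (13, 0), (13, 1), (13, 2), (13, 3), (14, 0), (14, 1), (14, 2), (14, 3), (15, 0), (15, 1), (15, 2), (15, 3)]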